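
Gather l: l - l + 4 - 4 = 0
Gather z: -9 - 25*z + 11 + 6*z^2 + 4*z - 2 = 6*z^2 - 21*z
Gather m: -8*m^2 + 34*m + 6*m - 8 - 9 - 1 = -8*m^2 + 40*m - 18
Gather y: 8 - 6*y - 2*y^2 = -2*y^2 - 6*y + 8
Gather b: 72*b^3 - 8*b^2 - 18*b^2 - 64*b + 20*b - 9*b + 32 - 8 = 72*b^3 - 26*b^2 - 53*b + 24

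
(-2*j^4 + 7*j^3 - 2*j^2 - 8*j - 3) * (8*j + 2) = -16*j^5 + 52*j^4 - 2*j^3 - 68*j^2 - 40*j - 6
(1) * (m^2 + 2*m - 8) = m^2 + 2*m - 8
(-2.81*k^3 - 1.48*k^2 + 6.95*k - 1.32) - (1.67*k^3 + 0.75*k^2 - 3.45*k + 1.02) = -4.48*k^3 - 2.23*k^2 + 10.4*k - 2.34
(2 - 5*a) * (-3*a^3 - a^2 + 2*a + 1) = 15*a^4 - a^3 - 12*a^2 - a + 2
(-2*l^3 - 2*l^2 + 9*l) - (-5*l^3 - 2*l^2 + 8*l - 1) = 3*l^3 + l + 1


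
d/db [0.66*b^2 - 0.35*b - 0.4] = 1.32*b - 0.35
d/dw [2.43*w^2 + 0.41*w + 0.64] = 4.86*w + 0.41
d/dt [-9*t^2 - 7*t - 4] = -18*t - 7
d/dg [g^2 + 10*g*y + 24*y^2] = 2*g + 10*y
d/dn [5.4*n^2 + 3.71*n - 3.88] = 10.8*n + 3.71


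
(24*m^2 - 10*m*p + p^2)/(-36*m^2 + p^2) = (-4*m + p)/(6*m + p)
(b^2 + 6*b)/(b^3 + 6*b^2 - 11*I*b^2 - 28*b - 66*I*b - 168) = b/(b^2 - 11*I*b - 28)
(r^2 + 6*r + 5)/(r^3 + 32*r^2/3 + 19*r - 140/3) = 3*(r + 1)/(3*r^2 + 17*r - 28)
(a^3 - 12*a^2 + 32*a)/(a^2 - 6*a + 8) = a*(a - 8)/(a - 2)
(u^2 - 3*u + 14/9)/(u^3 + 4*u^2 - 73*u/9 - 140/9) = (3*u - 2)/(3*u^2 + 19*u + 20)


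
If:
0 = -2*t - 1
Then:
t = -1/2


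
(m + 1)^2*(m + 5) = m^3 + 7*m^2 + 11*m + 5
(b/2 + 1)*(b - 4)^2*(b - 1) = b^4/2 - 7*b^3/2 + 3*b^2 + 16*b - 16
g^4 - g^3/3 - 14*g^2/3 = g^2*(g - 7/3)*(g + 2)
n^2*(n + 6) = n^3 + 6*n^2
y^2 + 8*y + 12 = (y + 2)*(y + 6)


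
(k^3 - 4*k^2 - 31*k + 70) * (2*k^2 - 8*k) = 2*k^5 - 16*k^4 - 30*k^3 + 388*k^2 - 560*k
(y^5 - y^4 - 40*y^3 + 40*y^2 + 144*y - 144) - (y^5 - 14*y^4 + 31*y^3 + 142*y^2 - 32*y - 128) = 13*y^4 - 71*y^3 - 102*y^2 + 176*y - 16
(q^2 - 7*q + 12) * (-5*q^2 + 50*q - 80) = -5*q^4 + 85*q^3 - 490*q^2 + 1160*q - 960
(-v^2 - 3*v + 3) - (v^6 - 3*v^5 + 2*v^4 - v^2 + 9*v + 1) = -v^6 + 3*v^5 - 2*v^4 - 12*v + 2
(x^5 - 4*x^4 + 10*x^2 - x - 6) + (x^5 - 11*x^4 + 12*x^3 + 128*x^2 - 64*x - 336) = 2*x^5 - 15*x^4 + 12*x^3 + 138*x^2 - 65*x - 342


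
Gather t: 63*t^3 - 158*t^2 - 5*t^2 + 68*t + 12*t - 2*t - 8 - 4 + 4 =63*t^3 - 163*t^2 + 78*t - 8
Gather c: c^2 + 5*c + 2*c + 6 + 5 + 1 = c^2 + 7*c + 12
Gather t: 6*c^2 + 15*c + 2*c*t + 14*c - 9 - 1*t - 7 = 6*c^2 + 29*c + t*(2*c - 1) - 16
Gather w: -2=-2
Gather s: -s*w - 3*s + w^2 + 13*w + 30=s*(-w - 3) + w^2 + 13*w + 30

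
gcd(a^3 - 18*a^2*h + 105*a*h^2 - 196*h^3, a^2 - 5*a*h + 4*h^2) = a - 4*h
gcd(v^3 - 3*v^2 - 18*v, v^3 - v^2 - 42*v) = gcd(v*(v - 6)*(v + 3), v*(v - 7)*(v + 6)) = v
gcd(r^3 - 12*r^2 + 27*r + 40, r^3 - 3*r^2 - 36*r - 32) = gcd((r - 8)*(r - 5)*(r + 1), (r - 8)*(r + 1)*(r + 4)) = r^2 - 7*r - 8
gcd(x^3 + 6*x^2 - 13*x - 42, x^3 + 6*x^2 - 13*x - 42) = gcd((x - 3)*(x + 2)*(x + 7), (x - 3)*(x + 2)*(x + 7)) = x^3 + 6*x^2 - 13*x - 42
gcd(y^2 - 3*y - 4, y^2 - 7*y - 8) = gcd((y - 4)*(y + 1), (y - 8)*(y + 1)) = y + 1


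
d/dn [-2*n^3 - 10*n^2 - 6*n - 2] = -6*n^2 - 20*n - 6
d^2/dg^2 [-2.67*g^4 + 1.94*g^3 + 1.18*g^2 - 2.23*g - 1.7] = -32.04*g^2 + 11.64*g + 2.36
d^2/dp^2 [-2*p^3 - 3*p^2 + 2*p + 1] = -12*p - 6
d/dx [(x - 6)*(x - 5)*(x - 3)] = 3*x^2 - 28*x + 63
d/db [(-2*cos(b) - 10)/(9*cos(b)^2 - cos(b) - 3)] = 2*(9*sin(b)^2 - 90*cos(b) - 7)*sin(b)/(-9*cos(b)^2 + cos(b) + 3)^2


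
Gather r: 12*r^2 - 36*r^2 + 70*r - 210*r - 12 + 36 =-24*r^2 - 140*r + 24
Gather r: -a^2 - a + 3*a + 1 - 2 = -a^2 + 2*a - 1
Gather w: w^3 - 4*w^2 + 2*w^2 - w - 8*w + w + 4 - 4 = w^3 - 2*w^2 - 8*w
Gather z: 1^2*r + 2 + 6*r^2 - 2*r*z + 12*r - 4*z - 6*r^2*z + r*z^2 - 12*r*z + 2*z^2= 6*r^2 + 13*r + z^2*(r + 2) + z*(-6*r^2 - 14*r - 4) + 2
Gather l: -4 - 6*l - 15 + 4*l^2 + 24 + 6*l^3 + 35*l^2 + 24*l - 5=6*l^3 + 39*l^2 + 18*l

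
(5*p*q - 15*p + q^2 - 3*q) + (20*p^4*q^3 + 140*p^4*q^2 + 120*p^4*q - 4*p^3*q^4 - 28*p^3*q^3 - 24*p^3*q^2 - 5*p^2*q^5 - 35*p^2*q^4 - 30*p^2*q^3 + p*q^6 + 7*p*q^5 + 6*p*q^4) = 20*p^4*q^3 + 140*p^4*q^2 + 120*p^4*q - 4*p^3*q^4 - 28*p^3*q^3 - 24*p^3*q^2 - 5*p^2*q^5 - 35*p^2*q^4 - 30*p^2*q^3 + p*q^6 + 7*p*q^5 + 6*p*q^4 + 5*p*q - 15*p + q^2 - 3*q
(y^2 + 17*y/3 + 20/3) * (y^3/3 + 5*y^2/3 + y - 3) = y^5/3 + 32*y^4/9 + 38*y^3/3 + 124*y^2/9 - 31*y/3 - 20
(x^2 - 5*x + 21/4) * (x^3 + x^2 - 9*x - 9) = x^5 - 4*x^4 - 35*x^3/4 + 165*x^2/4 - 9*x/4 - 189/4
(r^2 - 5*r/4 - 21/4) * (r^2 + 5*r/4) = r^4 - 109*r^2/16 - 105*r/16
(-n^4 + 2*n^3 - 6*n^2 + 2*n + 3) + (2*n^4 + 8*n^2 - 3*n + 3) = n^4 + 2*n^3 + 2*n^2 - n + 6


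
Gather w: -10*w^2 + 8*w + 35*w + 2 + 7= -10*w^2 + 43*w + 9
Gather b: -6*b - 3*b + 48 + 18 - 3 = 63 - 9*b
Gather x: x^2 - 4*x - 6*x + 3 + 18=x^2 - 10*x + 21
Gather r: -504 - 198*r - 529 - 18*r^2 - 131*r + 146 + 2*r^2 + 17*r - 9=-16*r^2 - 312*r - 896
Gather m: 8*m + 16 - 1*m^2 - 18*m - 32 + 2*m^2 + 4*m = m^2 - 6*m - 16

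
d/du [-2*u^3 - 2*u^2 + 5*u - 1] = -6*u^2 - 4*u + 5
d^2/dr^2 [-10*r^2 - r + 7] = -20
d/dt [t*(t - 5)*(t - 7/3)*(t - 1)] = 4*t^3 - 25*t^2 + 38*t - 35/3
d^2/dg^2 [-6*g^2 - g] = -12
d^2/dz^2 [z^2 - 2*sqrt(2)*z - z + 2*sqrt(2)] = 2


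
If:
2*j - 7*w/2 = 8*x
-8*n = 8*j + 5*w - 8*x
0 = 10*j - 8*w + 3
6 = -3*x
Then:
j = 235/38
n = -53/4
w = 154/19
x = -2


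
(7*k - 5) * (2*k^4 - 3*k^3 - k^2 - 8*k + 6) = 14*k^5 - 31*k^4 + 8*k^3 - 51*k^2 + 82*k - 30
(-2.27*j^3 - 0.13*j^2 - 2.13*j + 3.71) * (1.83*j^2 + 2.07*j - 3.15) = -4.1541*j^5 - 4.9368*j^4 + 2.9835*j^3 + 2.7897*j^2 + 14.3892*j - 11.6865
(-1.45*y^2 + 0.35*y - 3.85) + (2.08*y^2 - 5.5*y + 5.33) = 0.63*y^2 - 5.15*y + 1.48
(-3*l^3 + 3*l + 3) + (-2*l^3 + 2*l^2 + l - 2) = -5*l^3 + 2*l^2 + 4*l + 1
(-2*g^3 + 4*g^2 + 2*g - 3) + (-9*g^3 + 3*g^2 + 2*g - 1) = -11*g^3 + 7*g^2 + 4*g - 4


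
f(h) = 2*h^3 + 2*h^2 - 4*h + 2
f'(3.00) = 62.00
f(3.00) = 62.00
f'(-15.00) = 1286.00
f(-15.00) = -6238.00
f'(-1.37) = 1.78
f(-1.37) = 6.09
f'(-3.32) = 48.85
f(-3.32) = -35.86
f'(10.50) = 699.50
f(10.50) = 2495.75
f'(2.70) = 50.54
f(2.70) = 45.15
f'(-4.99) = 125.44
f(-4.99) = -176.74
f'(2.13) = 31.74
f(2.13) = 21.88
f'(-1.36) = 1.66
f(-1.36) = 6.11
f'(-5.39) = 148.75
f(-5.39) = -231.52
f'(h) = 6*h^2 + 4*h - 4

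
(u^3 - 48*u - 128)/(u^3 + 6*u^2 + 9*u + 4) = (u^2 - 4*u - 32)/(u^2 + 2*u + 1)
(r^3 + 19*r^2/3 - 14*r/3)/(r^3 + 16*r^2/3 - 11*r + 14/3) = r/(r - 1)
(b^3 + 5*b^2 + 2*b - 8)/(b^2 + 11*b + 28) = (b^2 + b - 2)/(b + 7)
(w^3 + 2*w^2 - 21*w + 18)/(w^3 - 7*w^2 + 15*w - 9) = (w + 6)/(w - 3)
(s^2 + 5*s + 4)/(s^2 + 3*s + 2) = (s + 4)/(s + 2)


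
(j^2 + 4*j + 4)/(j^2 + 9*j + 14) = (j + 2)/(j + 7)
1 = 1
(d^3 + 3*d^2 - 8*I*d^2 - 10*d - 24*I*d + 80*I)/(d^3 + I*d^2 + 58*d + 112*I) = (d^2 + 3*d - 10)/(d^2 + 9*I*d - 14)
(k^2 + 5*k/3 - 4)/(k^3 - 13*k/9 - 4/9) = 3*(k + 3)/(3*k^2 + 4*k + 1)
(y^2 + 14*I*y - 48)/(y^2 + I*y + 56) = (y + 6*I)/(y - 7*I)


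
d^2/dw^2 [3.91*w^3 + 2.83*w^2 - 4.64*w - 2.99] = 23.46*w + 5.66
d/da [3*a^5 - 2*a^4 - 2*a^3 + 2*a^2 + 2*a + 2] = 15*a^4 - 8*a^3 - 6*a^2 + 4*a + 2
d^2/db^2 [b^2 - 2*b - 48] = 2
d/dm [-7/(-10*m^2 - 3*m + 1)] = 7*(-20*m - 3)/(10*m^2 + 3*m - 1)^2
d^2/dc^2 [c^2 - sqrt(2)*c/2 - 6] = 2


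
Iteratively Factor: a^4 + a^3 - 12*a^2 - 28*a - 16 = (a + 2)*(a^3 - a^2 - 10*a - 8) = (a + 2)^2*(a^2 - 3*a - 4) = (a + 1)*(a + 2)^2*(a - 4)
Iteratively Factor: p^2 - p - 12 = (p - 4)*(p + 3)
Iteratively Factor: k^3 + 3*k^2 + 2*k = (k + 2)*(k^2 + k) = (k + 1)*(k + 2)*(k)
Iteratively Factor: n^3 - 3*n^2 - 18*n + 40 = (n + 4)*(n^2 - 7*n + 10) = (n - 5)*(n + 4)*(n - 2)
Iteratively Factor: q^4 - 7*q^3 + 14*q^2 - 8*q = (q - 1)*(q^3 - 6*q^2 + 8*q) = (q - 4)*(q - 1)*(q^2 - 2*q) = (q - 4)*(q - 2)*(q - 1)*(q)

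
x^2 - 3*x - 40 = (x - 8)*(x + 5)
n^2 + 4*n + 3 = (n + 1)*(n + 3)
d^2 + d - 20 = (d - 4)*(d + 5)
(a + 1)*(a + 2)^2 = a^3 + 5*a^2 + 8*a + 4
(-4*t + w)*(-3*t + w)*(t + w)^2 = 12*t^4 + 17*t^3*w - t^2*w^2 - 5*t*w^3 + w^4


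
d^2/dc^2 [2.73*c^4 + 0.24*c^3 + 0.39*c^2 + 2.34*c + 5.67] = 32.76*c^2 + 1.44*c + 0.78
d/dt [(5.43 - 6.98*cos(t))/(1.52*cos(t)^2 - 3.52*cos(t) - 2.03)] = (-10.6096*cos(t)^2 + 16.5072*cos(t) - 33.283)*sin(t)/(2.3104*cos(t)^4 - 10.7008*cos(t)^3 + 6.2192*cos(t)^2 + 14.2912*cos(t) + 4.1209)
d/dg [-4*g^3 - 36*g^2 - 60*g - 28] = -12*g^2 - 72*g - 60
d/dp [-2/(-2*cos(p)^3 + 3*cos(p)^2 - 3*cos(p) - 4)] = 24*(-2*cos(p) + cos(2*p) + 2)*sin(p)/(9*cos(p) - 3*cos(2*p) + cos(3*p) + 5)^2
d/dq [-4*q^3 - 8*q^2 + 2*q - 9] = -12*q^2 - 16*q + 2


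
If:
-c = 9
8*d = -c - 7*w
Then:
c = -9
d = 9/8 - 7*w/8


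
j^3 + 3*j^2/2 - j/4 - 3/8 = (j - 1/2)*(j + 1/2)*(j + 3/2)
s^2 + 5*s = s*(s + 5)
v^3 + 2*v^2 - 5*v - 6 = (v - 2)*(v + 1)*(v + 3)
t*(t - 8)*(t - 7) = t^3 - 15*t^2 + 56*t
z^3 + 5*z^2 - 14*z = z*(z - 2)*(z + 7)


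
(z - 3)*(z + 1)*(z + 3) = z^3 + z^2 - 9*z - 9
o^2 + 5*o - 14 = (o - 2)*(o + 7)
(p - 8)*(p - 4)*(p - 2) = p^3 - 14*p^2 + 56*p - 64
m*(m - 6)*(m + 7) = m^3 + m^2 - 42*m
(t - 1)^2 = t^2 - 2*t + 1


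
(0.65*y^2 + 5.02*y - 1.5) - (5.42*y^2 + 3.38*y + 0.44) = -4.77*y^2 + 1.64*y - 1.94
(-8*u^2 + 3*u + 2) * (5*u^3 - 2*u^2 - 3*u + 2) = -40*u^5 + 31*u^4 + 28*u^3 - 29*u^2 + 4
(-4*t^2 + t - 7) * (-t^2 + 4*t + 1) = 4*t^4 - 17*t^3 + 7*t^2 - 27*t - 7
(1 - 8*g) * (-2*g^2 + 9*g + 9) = 16*g^3 - 74*g^2 - 63*g + 9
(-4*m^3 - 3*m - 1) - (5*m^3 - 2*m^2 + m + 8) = -9*m^3 + 2*m^2 - 4*m - 9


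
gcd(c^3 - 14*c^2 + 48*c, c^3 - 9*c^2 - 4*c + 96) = c - 8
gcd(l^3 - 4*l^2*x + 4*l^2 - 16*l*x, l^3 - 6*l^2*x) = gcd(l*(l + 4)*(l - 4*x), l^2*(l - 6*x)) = l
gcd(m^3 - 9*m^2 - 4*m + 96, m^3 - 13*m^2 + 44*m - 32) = m^2 - 12*m + 32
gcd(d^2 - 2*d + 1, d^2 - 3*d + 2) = d - 1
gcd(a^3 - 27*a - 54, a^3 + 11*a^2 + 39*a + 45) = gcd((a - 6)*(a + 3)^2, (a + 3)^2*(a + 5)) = a^2 + 6*a + 9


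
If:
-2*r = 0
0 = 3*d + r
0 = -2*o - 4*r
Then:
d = 0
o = 0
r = 0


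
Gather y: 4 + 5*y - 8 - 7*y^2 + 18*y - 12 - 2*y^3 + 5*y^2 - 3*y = -2*y^3 - 2*y^2 + 20*y - 16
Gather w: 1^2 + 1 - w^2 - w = -w^2 - w + 2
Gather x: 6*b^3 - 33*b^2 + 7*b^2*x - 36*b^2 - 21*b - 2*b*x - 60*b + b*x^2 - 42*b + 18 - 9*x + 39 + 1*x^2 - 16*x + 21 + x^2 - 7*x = 6*b^3 - 69*b^2 - 123*b + x^2*(b + 2) + x*(7*b^2 - 2*b - 32) + 78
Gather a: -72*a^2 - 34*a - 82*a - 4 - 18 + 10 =-72*a^2 - 116*a - 12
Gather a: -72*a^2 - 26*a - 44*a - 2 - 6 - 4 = -72*a^2 - 70*a - 12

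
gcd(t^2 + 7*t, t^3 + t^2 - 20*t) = t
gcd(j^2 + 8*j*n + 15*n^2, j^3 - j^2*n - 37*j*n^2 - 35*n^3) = j + 5*n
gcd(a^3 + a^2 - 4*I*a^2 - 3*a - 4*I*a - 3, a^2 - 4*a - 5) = a + 1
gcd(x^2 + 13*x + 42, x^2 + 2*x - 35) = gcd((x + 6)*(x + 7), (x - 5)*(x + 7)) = x + 7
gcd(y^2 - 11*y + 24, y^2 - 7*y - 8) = y - 8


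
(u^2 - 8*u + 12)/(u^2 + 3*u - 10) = (u - 6)/(u + 5)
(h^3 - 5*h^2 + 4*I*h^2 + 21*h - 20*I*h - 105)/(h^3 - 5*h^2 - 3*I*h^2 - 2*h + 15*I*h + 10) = (h^2 + 4*I*h + 21)/(h^2 - 3*I*h - 2)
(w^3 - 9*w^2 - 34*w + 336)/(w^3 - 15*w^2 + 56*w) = (w + 6)/w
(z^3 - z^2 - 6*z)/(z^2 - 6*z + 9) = z*(z + 2)/(z - 3)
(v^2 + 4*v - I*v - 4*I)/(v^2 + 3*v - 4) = (v - I)/(v - 1)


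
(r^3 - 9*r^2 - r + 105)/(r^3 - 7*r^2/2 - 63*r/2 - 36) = 2*(r^2 - 12*r + 35)/(2*r^2 - 13*r - 24)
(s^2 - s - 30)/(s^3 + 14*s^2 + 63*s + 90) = (s - 6)/(s^2 + 9*s + 18)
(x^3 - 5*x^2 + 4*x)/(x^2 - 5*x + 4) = x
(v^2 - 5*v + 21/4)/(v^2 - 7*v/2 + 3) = (v - 7/2)/(v - 2)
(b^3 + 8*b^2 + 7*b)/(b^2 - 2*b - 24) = b*(b^2 + 8*b + 7)/(b^2 - 2*b - 24)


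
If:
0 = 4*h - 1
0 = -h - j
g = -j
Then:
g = 1/4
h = 1/4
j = -1/4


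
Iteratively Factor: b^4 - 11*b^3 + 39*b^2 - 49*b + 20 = (b - 4)*(b^3 - 7*b^2 + 11*b - 5) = (b - 4)*(b - 1)*(b^2 - 6*b + 5) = (b - 4)*(b - 1)^2*(b - 5)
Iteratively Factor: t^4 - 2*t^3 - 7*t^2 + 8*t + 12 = (t - 2)*(t^3 - 7*t - 6) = (t - 2)*(t + 1)*(t^2 - t - 6) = (t - 2)*(t + 1)*(t + 2)*(t - 3)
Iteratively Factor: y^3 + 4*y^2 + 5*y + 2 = (y + 1)*(y^2 + 3*y + 2) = (y + 1)*(y + 2)*(y + 1)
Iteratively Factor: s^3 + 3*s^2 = (s)*(s^2 + 3*s) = s*(s + 3)*(s)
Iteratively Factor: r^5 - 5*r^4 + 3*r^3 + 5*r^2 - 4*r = (r)*(r^4 - 5*r^3 + 3*r^2 + 5*r - 4) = r*(r - 1)*(r^3 - 4*r^2 - r + 4) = r*(r - 1)^2*(r^2 - 3*r - 4) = r*(r - 1)^2*(r + 1)*(r - 4)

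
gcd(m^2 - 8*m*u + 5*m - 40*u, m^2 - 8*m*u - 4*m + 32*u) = -m + 8*u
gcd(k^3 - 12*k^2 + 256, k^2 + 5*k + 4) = k + 4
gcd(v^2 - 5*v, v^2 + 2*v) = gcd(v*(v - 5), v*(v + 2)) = v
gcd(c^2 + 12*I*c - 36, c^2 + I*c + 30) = c + 6*I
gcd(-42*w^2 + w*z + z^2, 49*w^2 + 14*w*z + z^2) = 7*w + z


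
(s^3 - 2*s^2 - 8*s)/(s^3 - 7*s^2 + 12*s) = (s + 2)/(s - 3)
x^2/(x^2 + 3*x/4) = 4*x/(4*x + 3)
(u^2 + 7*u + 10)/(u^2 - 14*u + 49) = (u^2 + 7*u + 10)/(u^2 - 14*u + 49)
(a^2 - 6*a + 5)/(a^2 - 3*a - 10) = (a - 1)/(a + 2)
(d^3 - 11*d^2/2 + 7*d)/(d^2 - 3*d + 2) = d*(2*d - 7)/(2*(d - 1))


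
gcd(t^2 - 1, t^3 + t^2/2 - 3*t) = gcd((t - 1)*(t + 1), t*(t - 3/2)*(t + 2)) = 1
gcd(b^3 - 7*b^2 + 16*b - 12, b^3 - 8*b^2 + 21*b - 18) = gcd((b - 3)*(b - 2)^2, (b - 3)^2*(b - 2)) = b^2 - 5*b + 6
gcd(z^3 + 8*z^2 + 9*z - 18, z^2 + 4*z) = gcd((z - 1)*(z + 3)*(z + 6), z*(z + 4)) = 1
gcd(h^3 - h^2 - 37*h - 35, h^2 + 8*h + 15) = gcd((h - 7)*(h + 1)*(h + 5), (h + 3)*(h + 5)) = h + 5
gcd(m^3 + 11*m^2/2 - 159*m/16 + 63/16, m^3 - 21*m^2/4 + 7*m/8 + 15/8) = m - 3/4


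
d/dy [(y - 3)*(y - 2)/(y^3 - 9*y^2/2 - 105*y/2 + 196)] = 4*(-y^4 + 10*y^3 - 93*y^2 + 446*y - 665)/(4*y^6 - 36*y^5 - 339*y^4 + 3458*y^3 + 3969*y^2 - 82320*y + 153664)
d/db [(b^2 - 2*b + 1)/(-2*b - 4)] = (-b^2 - 4*b + 5)/(2*(b^2 + 4*b + 4))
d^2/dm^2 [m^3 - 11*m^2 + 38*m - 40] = 6*m - 22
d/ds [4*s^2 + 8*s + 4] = 8*s + 8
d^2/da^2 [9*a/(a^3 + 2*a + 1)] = 18*(a*(3*a^2 + 2)^2 - 2*(3*a^2 + 1)*(a^3 + 2*a + 1))/(a^3 + 2*a + 1)^3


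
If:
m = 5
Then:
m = 5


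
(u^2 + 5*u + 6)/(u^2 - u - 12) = (u + 2)/(u - 4)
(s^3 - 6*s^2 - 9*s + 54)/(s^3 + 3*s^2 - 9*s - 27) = (s - 6)/(s + 3)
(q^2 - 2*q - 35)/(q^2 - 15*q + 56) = (q + 5)/(q - 8)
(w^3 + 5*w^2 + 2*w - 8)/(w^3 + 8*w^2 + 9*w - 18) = (w^2 + 6*w + 8)/(w^2 + 9*w + 18)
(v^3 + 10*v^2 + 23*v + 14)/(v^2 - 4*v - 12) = (v^2 + 8*v + 7)/(v - 6)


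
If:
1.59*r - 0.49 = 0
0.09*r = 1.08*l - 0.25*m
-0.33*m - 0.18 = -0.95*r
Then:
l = 0.10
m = 0.34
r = 0.31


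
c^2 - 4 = (c - 2)*(c + 2)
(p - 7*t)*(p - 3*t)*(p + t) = p^3 - 9*p^2*t + 11*p*t^2 + 21*t^3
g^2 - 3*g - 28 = (g - 7)*(g + 4)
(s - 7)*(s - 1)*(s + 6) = s^3 - 2*s^2 - 41*s + 42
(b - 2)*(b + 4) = b^2 + 2*b - 8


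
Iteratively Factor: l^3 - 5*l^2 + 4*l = (l - 1)*(l^2 - 4*l) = l*(l - 1)*(l - 4)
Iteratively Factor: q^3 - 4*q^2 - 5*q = (q - 5)*(q^2 + q) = q*(q - 5)*(q + 1)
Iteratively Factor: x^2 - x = (x)*(x - 1)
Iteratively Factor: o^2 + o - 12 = (o + 4)*(o - 3)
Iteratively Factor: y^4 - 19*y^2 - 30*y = (y)*(y^3 - 19*y - 30) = y*(y - 5)*(y^2 + 5*y + 6) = y*(y - 5)*(y + 2)*(y + 3)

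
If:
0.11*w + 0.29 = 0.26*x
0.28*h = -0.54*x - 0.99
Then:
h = -1.92857142857143*x - 3.53571428571429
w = 2.36363636363636*x - 2.63636363636364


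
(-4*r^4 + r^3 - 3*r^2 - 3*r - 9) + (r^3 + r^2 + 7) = -4*r^4 + 2*r^3 - 2*r^2 - 3*r - 2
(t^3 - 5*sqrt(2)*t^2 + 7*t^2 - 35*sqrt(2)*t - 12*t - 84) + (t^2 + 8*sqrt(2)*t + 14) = t^3 - 5*sqrt(2)*t^2 + 8*t^2 - 27*sqrt(2)*t - 12*t - 70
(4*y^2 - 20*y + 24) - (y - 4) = 4*y^2 - 21*y + 28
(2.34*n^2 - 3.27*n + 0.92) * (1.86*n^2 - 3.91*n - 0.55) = 4.3524*n^4 - 15.2316*n^3 + 13.2099*n^2 - 1.7987*n - 0.506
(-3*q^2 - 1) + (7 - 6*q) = -3*q^2 - 6*q + 6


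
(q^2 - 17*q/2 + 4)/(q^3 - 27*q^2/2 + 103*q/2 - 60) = (2*q - 1)/(2*q^2 - 11*q + 15)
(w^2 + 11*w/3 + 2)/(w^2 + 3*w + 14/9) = 3*(w + 3)/(3*w + 7)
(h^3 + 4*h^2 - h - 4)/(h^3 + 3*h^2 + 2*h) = (h^2 + 3*h - 4)/(h*(h + 2))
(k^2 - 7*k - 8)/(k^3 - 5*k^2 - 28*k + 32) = (k + 1)/(k^2 + 3*k - 4)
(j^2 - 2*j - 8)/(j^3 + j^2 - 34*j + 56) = (j + 2)/(j^2 + 5*j - 14)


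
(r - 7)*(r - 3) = r^2 - 10*r + 21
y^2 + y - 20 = (y - 4)*(y + 5)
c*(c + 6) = c^2 + 6*c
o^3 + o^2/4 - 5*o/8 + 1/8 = (o - 1/2)*(o - 1/4)*(o + 1)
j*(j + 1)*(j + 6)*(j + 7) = j^4 + 14*j^3 + 55*j^2 + 42*j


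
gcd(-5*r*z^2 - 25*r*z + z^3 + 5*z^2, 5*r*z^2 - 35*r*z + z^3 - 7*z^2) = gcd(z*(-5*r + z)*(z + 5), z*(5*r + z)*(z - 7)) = z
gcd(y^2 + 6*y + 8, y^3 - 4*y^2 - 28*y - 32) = y + 2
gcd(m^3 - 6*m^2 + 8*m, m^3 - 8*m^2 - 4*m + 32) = m - 2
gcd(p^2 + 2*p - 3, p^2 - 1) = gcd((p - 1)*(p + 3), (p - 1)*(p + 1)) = p - 1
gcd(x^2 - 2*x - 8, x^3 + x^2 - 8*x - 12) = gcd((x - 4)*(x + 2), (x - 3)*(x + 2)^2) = x + 2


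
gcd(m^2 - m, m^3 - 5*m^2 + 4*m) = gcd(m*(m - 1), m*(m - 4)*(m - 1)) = m^2 - m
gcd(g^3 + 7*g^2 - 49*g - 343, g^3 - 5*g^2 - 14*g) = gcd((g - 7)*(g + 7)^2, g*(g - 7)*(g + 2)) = g - 7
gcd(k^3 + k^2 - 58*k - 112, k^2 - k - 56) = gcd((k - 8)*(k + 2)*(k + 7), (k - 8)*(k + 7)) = k^2 - k - 56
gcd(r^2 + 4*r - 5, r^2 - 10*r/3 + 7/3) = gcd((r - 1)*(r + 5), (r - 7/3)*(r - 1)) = r - 1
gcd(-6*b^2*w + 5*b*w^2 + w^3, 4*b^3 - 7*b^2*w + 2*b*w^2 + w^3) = -b + w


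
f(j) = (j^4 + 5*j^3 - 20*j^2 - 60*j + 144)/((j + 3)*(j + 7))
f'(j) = (4*j^3 + 15*j^2 - 40*j - 60)/((j + 3)*(j + 7)) - (j^4 + 5*j^3 - 20*j^2 - 60*j + 144)/((j + 3)*(j + 7)^2) - (j^4 + 5*j^3 - 20*j^2 - 60*j + 144)/((j + 3)^2*(j + 7)) = (2*j^5 + 35*j^4 + 184*j^3 + 175*j^2 - 1128*j - 2700)/(j^4 + 20*j^3 + 142*j^2 + 420*j + 441)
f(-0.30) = 8.85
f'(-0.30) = -7.18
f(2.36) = -0.24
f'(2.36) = -0.29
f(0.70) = 3.30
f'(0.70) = -4.11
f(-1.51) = 21.64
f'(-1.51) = -15.92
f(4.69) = 4.70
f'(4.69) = 4.49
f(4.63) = 4.43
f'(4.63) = 4.37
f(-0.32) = 8.99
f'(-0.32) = -7.26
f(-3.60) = -17.39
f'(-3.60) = -68.86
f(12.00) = 90.95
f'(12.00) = 19.09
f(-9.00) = 165.00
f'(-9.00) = -6.75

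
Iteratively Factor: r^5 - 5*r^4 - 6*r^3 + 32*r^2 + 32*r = (r)*(r^4 - 5*r^3 - 6*r^2 + 32*r + 32) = r*(r + 1)*(r^3 - 6*r^2 + 32) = r*(r - 4)*(r + 1)*(r^2 - 2*r - 8) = r*(r - 4)*(r + 1)*(r + 2)*(r - 4)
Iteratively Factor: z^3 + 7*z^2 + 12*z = (z)*(z^2 + 7*z + 12) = z*(z + 3)*(z + 4)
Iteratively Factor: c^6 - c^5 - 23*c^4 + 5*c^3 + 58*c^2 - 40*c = (c - 5)*(c^5 + 4*c^4 - 3*c^3 - 10*c^2 + 8*c) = (c - 5)*(c + 4)*(c^4 - 3*c^2 + 2*c) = (c - 5)*(c - 1)*(c + 4)*(c^3 + c^2 - 2*c) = (c - 5)*(c - 1)*(c + 2)*(c + 4)*(c^2 - c) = c*(c - 5)*(c - 1)*(c + 2)*(c + 4)*(c - 1)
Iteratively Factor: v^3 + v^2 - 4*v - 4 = (v + 1)*(v^2 - 4) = (v - 2)*(v + 1)*(v + 2)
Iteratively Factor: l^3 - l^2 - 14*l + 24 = (l - 2)*(l^2 + l - 12) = (l - 3)*(l - 2)*(l + 4)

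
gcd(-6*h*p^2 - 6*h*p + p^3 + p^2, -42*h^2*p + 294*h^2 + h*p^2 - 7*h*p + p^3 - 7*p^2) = -6*h + p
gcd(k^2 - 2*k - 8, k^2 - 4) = k + 2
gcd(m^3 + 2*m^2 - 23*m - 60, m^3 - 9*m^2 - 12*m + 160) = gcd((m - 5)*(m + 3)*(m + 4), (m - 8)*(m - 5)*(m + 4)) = m^2 - m - 20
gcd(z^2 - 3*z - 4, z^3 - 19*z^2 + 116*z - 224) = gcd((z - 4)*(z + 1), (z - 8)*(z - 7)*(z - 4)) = z - 4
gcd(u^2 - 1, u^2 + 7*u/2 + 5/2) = u + 1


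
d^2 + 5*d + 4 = (d + 1)*(d + 4)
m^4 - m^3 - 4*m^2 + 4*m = m*(m - 2)*(m - 1)*(m + 2)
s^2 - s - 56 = (s - 8)*(s + 7)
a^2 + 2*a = a*(a + 2)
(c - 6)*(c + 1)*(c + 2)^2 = c^4 - c^3 - 22*c^2 - 44*c - 24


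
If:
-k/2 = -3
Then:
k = 6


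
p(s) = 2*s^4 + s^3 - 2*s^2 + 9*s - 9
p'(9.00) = 6048.00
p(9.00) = 13761.00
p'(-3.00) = -168.00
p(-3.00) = 81.00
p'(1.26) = 24.73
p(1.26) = 6.21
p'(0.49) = 8.70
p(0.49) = -4.84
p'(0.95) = 14.77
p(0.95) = 0.23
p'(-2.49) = -85.95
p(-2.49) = 17.63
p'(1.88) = 65.24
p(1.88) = 32.48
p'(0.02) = 8.92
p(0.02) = -8.82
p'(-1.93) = -29.62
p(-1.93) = -13.26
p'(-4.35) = -575.34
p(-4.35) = 547.81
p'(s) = 8*s^3 + 3*s^2 - 4*s + 9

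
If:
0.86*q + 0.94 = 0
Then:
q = -1.09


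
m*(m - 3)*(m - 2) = m^3 - 5*m^2 + 6*m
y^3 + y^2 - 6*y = y*(y - 2)*(y + 3)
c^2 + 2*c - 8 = (c - 2)*(c + 4)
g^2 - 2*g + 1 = (g - 1)^2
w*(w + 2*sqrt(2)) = w^2 + 2*sqrt(2)*w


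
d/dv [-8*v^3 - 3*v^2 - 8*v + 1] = -24*v^2 - 6*v - 8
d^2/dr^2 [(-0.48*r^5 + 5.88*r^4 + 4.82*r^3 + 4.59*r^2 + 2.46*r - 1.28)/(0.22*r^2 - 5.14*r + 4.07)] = (-0.139392*r^7 + 9.253728*r^6 - 199.807776*r^5 + 1264.91832*r^4 - 1870.485664*r^3 + 538.7877*r^2 + 474.525348*r + 189.649246)/(0.010648*r^6 - 0.746328*r^5 + 18.0279*r^4 - 163.41088*r^3 + 333.51615*r^2 - 255.430758*r + 67.419143)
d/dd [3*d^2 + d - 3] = 6*d + 1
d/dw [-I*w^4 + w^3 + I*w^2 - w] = -4*I*w^3 + 3*w^2 + 2*I*w - 1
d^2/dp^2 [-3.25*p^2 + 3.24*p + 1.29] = -6.50000000000000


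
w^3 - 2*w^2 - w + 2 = (w - 2)*(w - 1)*(w + 1)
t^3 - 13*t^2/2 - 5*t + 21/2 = (t - 7)*(t - 1)*(t + 3/2)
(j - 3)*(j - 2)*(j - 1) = j^3 - 6*j^2 + 11*j - 6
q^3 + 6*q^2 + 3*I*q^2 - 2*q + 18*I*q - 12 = (q + 6)*(q + I)*(q + 2*I)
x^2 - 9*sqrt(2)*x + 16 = (x - 8*sqrt(2))*(x - sqrt(2))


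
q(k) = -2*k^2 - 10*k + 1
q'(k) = -4*k - 10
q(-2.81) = 13.31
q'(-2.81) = 1.24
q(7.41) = -182.92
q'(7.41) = -39.64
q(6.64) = -153.58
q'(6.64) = -36.56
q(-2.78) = 13.34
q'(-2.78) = 1.12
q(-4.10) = 8.38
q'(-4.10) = 6.40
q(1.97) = -26.46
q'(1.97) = -17.88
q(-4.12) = 8.25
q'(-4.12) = 6.48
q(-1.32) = 10.72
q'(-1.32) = -4.72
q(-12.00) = -167.00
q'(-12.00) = 38.00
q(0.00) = 1.00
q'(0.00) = -10.00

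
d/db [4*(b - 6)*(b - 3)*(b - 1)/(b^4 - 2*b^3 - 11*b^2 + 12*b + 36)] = 4*(-b^3 + 16*b^2 - 51*b + 66)/(b^5 - 15*b^3 - 10*b^2 + 60*b + 72)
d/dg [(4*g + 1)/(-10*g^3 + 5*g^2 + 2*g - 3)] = 2*(40*g^3 + 5*g^2 - 5*g - 7)/(100*g^6 - 100*g^5 - 15*g^4 + 80*g^3 - 26*g^2 - 12*g + 9)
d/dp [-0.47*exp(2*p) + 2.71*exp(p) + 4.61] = (2.71 - 0.94*exp(p))*exp(p)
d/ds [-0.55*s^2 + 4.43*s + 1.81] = 4.43 - 1.1*s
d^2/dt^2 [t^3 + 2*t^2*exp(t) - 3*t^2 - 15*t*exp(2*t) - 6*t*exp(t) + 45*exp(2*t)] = 2*t^2*exp(t) - 60*t*exp(2*t) + 2*t*exp(t) + 6*t + 120*exp(2*t) - 8*exp(t) - 6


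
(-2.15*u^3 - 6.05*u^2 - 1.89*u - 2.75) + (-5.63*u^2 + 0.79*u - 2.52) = -2.15*u^3 - 11.68*u^2 - 1.1*u - 5.27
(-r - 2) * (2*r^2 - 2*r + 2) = -2*r^3 - 2*r^2 + 2*r - 4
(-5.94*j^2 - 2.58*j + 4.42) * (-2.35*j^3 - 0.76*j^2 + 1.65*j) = 13.959*j^5 + 10.5774*j^4 - 18.2272*j^3 - 7.6162*j^2 + 7.293*j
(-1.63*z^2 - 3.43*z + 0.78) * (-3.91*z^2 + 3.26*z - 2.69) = 6.3733*z^4 + 8.0975*z^3 - 9.8469*z^2 + 11.7695*z - 2.0982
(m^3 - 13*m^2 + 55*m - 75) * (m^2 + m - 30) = m^5 - 12*m^4 + 12*m^3 + 370*m^2 - 1725*m + 2250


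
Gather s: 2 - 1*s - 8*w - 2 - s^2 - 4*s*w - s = -s^2 + s*(-4*w - 2) - 8*w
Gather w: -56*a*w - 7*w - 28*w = w*(-56*a - 35)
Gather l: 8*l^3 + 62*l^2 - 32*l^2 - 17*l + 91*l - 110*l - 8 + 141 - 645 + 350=8*l^3 + 30*l^2 - 36*l - 162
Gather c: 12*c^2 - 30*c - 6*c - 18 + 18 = 12*c^2 - 36*c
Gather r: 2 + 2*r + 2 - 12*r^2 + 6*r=-12*r^2 + 8*r + 4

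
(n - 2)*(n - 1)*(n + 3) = n^3 - 7*n + 6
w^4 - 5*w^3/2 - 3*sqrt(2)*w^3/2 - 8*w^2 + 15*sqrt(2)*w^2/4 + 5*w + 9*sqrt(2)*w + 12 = (w - 4)*(w + 3/2)*(w - 2*sqrt(2))*(w + sqrt(2)/2)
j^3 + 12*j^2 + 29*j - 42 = (j - 1)*(j + 6)*(j + 7)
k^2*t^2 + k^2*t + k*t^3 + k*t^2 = t*(k + t)*(k*t + k)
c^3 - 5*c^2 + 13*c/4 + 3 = (c - 4)*(c - 3/2)*(c + 1/2)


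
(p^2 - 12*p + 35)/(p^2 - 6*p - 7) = (p - 5)/(p + 1)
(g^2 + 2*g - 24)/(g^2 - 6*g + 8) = (g + 6)/(g - 2)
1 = 1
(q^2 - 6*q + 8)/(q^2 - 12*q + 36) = (q^2 - 6*q + 8)/(q^2 - 12*q + 36)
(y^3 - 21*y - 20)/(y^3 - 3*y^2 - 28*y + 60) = (y^3 - 21*y - 20)/(y^3 - 3*y^2 - 28*y + 60)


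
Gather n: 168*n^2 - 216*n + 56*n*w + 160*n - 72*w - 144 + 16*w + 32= 168*n^2 + n*(56*w - 56) - 56*w - 112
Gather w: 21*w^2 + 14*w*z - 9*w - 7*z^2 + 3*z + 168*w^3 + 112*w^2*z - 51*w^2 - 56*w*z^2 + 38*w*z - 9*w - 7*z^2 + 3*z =168*w^3 + w^2*(112*z - 30) + w*(-56*z^2 + 52*z - 18) - 14*z^2 + 6*z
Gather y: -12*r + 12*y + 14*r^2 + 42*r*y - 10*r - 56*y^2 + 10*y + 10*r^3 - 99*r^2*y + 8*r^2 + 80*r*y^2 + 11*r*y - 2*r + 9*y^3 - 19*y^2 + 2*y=10*r^3 + 22*r^2 - 24*r + 9*y^3 + y^2*(80*r - 75) + y*(-99*r^2 + 53*r + 24)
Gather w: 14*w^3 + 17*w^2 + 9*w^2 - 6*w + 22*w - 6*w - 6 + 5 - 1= 14*w^3 + 26*w^2 + 10*w - 2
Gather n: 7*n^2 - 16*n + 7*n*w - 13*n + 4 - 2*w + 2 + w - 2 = 7*n^2 + n*(7*w - 29) - w + 4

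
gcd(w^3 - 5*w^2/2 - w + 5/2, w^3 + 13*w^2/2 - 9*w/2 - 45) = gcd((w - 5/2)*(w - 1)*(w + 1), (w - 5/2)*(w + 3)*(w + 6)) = w - 5/2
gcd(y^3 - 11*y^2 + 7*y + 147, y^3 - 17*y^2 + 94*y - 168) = y - 7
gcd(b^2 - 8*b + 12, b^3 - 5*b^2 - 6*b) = b - 6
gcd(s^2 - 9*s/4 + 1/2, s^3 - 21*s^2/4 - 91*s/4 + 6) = s - 1/4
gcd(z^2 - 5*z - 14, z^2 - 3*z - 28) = z - 7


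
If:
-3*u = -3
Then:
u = 1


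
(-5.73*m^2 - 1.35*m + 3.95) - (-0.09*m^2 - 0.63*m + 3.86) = -5.64*m^2 - 0.72*m + 0.0900000000000003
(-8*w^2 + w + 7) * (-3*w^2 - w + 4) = 24*w^4 + 5*w^3 - 54*w^2 - 3*w + 28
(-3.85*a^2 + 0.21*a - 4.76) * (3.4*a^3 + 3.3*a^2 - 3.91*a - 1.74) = -13.09*a^5 - 11.991*a^4 - 0.437499999999996*a^3 - 9.8301*a^2 + 18.2462*a + 8.2824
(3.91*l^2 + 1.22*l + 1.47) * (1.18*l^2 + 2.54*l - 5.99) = 4.6138*l^4 + 11.371*l^3 - 18.5875*l^2 - 3.574*l - 8.8053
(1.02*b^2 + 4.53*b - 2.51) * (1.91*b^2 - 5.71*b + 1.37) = 1.9482*b^4 + 2.8281*b^3 - 29.263*b^2 + 20.5382*b - 3.4387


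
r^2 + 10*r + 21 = (r + 3)*(r + 7)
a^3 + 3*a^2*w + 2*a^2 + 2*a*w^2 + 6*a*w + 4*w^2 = (a + 2)*(a + w)*(a + 2*w)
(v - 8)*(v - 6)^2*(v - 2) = v^4 - 22*v^3 + 172*v^2 - 552*v + 576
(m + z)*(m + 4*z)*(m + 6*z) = m^3 + 11*m^2*z + 34*m*z^2 + 24*z^3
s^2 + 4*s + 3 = (s + 1)*(s + 3)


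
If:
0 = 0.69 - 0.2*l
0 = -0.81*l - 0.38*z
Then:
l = 3.45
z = -7.35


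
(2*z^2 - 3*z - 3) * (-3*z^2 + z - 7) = -6*z^4 + 11*z^3 - 8*z^2 + 18*z + 21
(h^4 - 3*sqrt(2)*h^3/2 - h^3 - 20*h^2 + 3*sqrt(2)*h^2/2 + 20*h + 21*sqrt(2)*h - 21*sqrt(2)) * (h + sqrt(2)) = h^5 - h^4 - sqrt(2)*h^4/2 - 23*h^3 + sqrt(2)*h^3/2 + sqrt(2)*h^2 + 23*h^2 - sqrt(2)*h + 42*h - 42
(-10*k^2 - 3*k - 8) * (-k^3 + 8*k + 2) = 10*k^5 + 3*k^4 - 72*k^3 - 44*k^2 - 70*k - 16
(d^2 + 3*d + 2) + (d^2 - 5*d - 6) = 2*d^2 - 2*d - 4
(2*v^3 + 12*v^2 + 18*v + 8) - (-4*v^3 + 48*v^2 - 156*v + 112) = 6*v^3 - 36*v^2 + 174*v - 104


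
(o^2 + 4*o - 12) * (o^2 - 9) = o^4 + 4*o^3 - 21*o^2 - 36*o + 108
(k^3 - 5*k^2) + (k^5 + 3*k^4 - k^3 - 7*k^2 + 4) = k^5 + 3*k^4 - 12*k^2 + 4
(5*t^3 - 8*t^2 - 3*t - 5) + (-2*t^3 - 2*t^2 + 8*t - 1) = 3*t^3 - 10*t^2 + 5*t - 6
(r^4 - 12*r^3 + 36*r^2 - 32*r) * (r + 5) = r^5 - 7*r^4 - 24*r^3 + 148*r^2 - 160*r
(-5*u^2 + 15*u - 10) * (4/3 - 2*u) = 10*u^3 - 110*u^2/3 + 40*u - 40/3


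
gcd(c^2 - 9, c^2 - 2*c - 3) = c - 3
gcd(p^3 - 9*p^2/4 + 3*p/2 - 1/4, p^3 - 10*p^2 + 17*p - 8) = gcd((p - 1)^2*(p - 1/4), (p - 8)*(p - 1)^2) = p^2 - 2*p + 1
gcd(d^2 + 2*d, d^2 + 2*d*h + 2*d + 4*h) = d + 2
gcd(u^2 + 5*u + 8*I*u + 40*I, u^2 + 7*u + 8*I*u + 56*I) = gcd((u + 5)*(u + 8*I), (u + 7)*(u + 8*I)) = u + 8*I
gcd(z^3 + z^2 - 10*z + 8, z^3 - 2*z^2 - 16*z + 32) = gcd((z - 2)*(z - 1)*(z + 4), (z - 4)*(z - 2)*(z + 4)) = z^2 + 2*z - 8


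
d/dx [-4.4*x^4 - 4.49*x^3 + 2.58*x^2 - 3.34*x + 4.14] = -17.6*x^3 - 13.47*x^2 + 5.16*x - 3.34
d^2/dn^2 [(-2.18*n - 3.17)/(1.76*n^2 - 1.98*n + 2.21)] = (-(2.18*n + 3.17)*(3.52*n - 1.98)*(7.04*n - 3.96) + (23.0208*n + 2.5256)*(1.76*n^2 - 1.98*n + 2.21))/(1.76*n^2 - 1.98*n + 2.21)^3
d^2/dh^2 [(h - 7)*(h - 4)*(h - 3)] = 6*h - 28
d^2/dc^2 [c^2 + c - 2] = 2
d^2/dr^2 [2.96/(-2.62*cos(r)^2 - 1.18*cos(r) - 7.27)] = (81.274496*(1 - cos(r)^2)^2 + 27.453408*cos(r)^3 - 180.762464*cos(r)^2 - 80.299472*cos(r) + 23.243104)/(2.62*cos(r)^2 + 1.18*cos(r) + 7.27)^3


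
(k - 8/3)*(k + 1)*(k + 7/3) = k^3 + 2*k^2/3 - 59*k/9 - 56/9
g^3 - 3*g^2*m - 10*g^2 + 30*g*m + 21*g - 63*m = (g - 7)*(g - 3)*(g - 3*m)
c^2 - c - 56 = (c - 8)*(c + 7)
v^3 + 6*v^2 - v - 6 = (v - 1)*(v + 1)*(v + 6)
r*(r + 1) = r^2 + r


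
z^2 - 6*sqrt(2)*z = z*(z - 6*sqrt(2))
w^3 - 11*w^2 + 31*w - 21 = (w - 7)*(w - 3)*(w - 1)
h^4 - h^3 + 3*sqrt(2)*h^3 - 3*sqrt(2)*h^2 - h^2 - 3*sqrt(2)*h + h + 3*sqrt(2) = (h - 1)^2*(h + 1)*(h + 3*sqrt(2))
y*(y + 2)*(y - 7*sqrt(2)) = y^3 - 7*sqrt(2)*y^2 + 2*y^2 - 14*sqrt(2)*y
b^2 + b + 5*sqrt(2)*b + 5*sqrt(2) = (b + 1)*(b + 5*sqrt(2))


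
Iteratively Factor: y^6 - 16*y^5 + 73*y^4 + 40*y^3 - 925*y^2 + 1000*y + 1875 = (y - 5)*(y^5 - 11*y^4 + 18*y^3 + 130*y^2 - 275*y - 375) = (y - 5)*(y + 3)*(y^4 - 14*y^3 + 60*y^2 - 50*y - 125) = (y - 5)^2*(y + 3)*(y^3 - 9*y^2 + 15*y + 25) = (y - 5)^3*(y + 3)*(y^2 - 4*y - 5) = (y - 5)^3*(y + 1)*(y + 3)*(y - 5)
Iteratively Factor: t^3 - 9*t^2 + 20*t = (t - 5)*(t^2 - 4*t) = (t - 5)*(t - 4)*(t)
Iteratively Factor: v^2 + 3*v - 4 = (v + 4)*(v - 1)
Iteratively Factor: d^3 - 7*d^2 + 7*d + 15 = (d + 1)*(d^2 - 8*d + 15) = (d - 5)*(d + 1)*(d - 3)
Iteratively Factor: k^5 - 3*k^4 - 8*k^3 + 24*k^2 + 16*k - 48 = (k - 2)*(k^4 - k^3 - 10*k^2 + 4*k + 24) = (k - 2)^2*(k^3 + k^2 - 8*k - 12) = (k - 3)*(k - 2)^2*(k^2 + 4*k + 4) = (k - 3)*(k - 2)^2*(k + 2)*(k + 2)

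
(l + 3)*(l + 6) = l^2 + 9*l + 18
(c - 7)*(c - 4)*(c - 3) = c^3 - 14*c^2 + 61*c - 84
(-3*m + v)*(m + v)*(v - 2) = -3*m^2*v + 6*m^2 - 2*m*v^2 + 4*m*v + v^3 - 2*v^2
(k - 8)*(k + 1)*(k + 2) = k^3 - 5*k^2 - 22*k - 16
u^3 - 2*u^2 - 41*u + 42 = (u - 7)*(u - 1)*(u + 6)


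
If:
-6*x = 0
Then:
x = 0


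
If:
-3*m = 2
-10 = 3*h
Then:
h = -10/3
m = -2/3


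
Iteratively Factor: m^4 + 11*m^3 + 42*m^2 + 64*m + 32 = (m + 2)*(m^3 + 9*m^2 + 24*m + 16) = (m + 2)*(m + 4)*(m^2 + 5*m + 4) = (m + 1)*(m + 2)*(m + 4)*(m + 4)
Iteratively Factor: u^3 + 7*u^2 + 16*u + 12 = (u + 2)*(u^2 + 5*u + 6) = (u + 2)^2*(u + 3)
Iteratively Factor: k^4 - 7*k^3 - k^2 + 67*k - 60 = (k - 4)*(k^3 - 3*k^2 - 13*k + 15) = (k - 4)*(k + 3)*(k^2 - 6*k + 5) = (k - 4)*(k - 1)*(k + 3)*(k - 5)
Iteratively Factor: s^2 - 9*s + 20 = (s - 4)*(s - 5)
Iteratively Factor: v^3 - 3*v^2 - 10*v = (v)*(v^2 - 3*v - 10) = v*(v + 2)*(v - 5)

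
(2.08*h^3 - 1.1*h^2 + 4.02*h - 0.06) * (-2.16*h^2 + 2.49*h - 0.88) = -4.4928*h^5 + 7.5552*h^4 - 13.2526*h^3 + 11.1074*h^2 - 3.687*h + 0.0528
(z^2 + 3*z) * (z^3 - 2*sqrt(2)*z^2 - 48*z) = z^5 - 2*sqrt(2)*z^4 + 3*z^4 - 48*z^3 - 6*sqrt(2)*z^3 - 144*z^2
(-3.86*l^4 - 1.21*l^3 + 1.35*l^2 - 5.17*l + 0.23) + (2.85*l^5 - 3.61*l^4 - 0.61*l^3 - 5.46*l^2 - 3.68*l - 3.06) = 2.85*l^5 - 7.47*l^4 - 1.82*l^3 - 4.11*l^2 - 8.85*l - 2.83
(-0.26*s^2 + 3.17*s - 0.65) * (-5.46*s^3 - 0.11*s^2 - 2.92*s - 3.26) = 1.4196*s^5 - 17.2796*s^4 + 3.9595*s^3 - 8.3373*s^2 - 8.4362*s + 2.119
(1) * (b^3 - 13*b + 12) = b^3 - 13*b + 12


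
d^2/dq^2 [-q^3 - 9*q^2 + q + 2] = -6*q - 18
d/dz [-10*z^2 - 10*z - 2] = -20*z - 10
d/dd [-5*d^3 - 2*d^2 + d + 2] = -15*d^2 - 4*d + 1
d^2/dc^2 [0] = 0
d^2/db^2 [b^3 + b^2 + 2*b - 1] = 6*b + 2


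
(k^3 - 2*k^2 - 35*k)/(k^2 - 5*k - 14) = k*(k + 5)/(k + 2)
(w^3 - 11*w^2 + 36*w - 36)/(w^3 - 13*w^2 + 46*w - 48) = (w - 6)/(w - 8)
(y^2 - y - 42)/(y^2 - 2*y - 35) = (y + 6)/(y + 5)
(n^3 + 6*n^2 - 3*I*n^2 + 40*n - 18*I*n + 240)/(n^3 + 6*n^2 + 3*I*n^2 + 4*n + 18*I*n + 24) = (n^2 - 3*I*n + 40)/(n^2 + 3*I*n + 4)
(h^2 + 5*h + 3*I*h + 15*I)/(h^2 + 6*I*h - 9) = (h + 5)/(h + 3*I)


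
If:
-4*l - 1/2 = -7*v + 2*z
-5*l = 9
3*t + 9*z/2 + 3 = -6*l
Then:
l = -9/5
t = 13/5 - 3*z/2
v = 2*z/7 - 67/70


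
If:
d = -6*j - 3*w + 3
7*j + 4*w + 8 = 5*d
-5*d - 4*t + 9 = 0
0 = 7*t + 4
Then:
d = 79/35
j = -241/105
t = -4/7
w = 508/105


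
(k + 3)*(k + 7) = k^2 + 10*k + 21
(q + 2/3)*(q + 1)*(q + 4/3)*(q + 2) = q^4 + 5*q^3 + 80*q^2/9 + 20*q/3 + 16/9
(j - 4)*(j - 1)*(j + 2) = j^3 - 3*j^2 - 6*j + 8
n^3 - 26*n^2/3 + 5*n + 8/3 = (n - 8)*(n - 1)*(n + 1/3)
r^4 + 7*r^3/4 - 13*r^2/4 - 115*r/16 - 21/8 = (r - 2)*(r + 1/2)*(r + 3/2)*(r + 7/4)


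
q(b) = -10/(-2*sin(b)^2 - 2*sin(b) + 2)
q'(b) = -10*(4*sin(b)*cos(b) + 2*cos(b))/(-2*sin(b)^2 - 2*sin(b) + 2)^2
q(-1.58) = -5.00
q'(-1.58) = -0.05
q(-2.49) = -4.04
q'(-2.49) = -0.55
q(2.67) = -14.74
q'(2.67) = 73.84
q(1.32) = 5.51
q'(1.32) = -4.43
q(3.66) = -4.00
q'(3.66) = 0.03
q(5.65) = -4.03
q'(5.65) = 0.48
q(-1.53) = -5.00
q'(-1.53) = 0.20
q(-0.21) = -4.29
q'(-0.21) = -2.10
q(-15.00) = -4.07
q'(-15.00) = -0.76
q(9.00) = -11.96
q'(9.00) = 47.56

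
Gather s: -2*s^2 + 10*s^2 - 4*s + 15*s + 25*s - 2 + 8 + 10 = 8*s^2 + 36*s + 16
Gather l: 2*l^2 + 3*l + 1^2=2*l^2 + 3*l + 1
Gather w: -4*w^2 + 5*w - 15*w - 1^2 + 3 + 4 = -4*w^2 - 10*w + 6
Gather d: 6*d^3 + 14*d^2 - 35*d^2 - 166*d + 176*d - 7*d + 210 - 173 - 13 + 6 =6*d^3 - 21*d^2 + 3*d + 30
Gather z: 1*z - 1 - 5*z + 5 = 4 - 4*z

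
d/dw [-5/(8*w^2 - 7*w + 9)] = 5*(16*w - 7)/(8*w^2 - 7*w + 9)^2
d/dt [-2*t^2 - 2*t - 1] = -4*t - 2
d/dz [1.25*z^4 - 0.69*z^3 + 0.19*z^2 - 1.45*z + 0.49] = 5.0*z^3 - 2.07*z^2 + 0.38*z - 1.45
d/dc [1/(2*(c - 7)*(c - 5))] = (6 - c)/(c^4 - 24*c^3 + 214*c^2 - 840*c + 1225)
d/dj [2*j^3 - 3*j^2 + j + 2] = 6*j^2 - 6*j + 1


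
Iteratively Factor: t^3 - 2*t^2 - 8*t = (t - 4)*(t^2 + 2*t) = (t - 4)*(t + 2)*(t)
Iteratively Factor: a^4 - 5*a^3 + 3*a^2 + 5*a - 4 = (a - 4)*(a^3 - a^2 - a + 1) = (a - 4)*(a - 1)*(a^2 - 1) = (a - 4)*(a - 1)*(a + 1)*(a - 1)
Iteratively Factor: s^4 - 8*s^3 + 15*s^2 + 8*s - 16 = (s - 1)*(s^3 - 7*s^2 + 8*s + 16) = (s - 4)*(s - 1)*(s^2 - 3*s - 4) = (s - 4)^2*(s - 1)*(s + 1)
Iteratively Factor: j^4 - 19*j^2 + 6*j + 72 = (j + 4)*(j^3 - 4*j^2 - 3*j + 18) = (j - 3)*(j + 4)*(j^2 - j - 6) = (j - 3)*(j + 2)*(j + 4)*(j - 3)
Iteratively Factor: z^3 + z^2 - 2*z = (z - 1)*(z^2 + 2*z) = z*(z - 1)*(z + 2)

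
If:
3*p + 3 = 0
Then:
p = -1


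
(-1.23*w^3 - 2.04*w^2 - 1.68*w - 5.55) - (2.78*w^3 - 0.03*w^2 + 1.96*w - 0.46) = -4.01*w^3 - 2.01*w^2 - 3.64*w - 5.09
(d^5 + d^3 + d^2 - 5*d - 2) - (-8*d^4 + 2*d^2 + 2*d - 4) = d^5 + 8*d^4 + d^3 - d^2 - 7*d + 2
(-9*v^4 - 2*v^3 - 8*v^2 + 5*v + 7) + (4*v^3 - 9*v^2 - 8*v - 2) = -9*v^4 + 2*v^3 - 17*v^2 - 3*v + 5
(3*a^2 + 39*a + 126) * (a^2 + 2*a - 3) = 3*a^4 + 45*a^3 + 195*a^2 + 135*a - 378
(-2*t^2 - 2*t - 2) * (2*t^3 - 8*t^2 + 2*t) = -4*t^5 + 12*t^4 + 8*t^3 + 12*t^2 - 4*t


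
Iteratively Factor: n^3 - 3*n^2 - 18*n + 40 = (n - 2)*(n^2 - n - 20) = (n - 5)*(n - 2)*(n + 4)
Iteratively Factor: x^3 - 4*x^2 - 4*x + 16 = (x - 4)*(x^2 - 4) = (x - 4)*(x + 2)*(x - 2)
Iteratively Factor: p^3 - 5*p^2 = (p - 5)*(p^2) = p*(p - 5)*(p)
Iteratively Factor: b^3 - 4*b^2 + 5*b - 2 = (b - 2)*(b^2 - 2*b + 1) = (b - 2)*(b - 1)*(b - 1)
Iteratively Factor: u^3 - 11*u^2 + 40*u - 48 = (u - 4)*(u^2 - 7*u + 12) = (u - 4)*(u - 3)*(u - 4)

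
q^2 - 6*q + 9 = (q - 3)^2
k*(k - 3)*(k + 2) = k^3 - k^2 - 6*k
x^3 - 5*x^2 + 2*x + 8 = (x - 4)*(x - 2)*(x + 1)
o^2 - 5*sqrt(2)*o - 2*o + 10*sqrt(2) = (o - 2)*(o - 5*sqrt(2))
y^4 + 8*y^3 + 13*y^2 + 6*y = y*(y + 1)^2*(y + 6)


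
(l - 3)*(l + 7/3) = l^2 - 2*l/3 - 7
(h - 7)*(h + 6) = h^2 - h - 42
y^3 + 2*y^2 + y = y*(y + 1)^2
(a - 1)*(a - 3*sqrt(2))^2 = a^3 - 6*sqrt(2)*a^2 - a^2 + 6*sqrt(2)*a + 18*a - 18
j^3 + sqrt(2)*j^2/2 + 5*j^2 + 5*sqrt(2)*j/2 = j*(j + 5)*(j + sqrt(2)/2)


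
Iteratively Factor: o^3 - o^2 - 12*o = (o + 3)*(o^2 - 4*o) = (o - 4)*(o + 3)*(o)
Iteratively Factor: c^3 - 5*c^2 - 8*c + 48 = (c - 4)*(c^2 - c - 12) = (c - 4)*(c + 3)*(c - 4)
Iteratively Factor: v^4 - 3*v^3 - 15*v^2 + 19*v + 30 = (v + 3)*(v^3 - 6*v^2 + 3*v + 10) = (v - 5)*(v + 3)*(v^2 - v - 2) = (v - 5)*(v - 2)*(v + 3)*(v + 1)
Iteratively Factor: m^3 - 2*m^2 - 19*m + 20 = (m + 4)*(m^2 - 6*m + 5) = (m - 5)*(m + 4)*(m - 1)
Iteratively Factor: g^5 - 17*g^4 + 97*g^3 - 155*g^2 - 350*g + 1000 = (g - 5)*(g^4 - 12*g^3 + 37*g^2 + 30*g - 200) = (g - 5)^2*(g^3 - 7*g^2 + 2*g + 40) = (g - 5)^2*(g - 4)*(g^2 - 3*g - 10) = (g - 5)^3*(g - 4)*(g + 2)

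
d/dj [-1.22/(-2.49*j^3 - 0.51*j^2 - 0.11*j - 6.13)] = (-9.1134*j^2 - 1.2444*j - 0.1342)/(2.49*j^3 + 0.51*j^2 + 0.11*j + 6.13)^2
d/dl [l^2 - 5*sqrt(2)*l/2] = 2*l - 5*sqrt(2)/2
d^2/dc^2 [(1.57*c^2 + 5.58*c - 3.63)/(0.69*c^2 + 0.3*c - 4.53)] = (8.88178419700125e-16*c^4 + 4.663296*c^3 + 19.074636*c^2 + 100.139976*c + 56.256084)/(0.328509*c^6 + 0.42849*c^5 - 6.283899*c^4 - 5.59926*c^3 + 41.255163*c^2 + 18.46881*c - 92.959677)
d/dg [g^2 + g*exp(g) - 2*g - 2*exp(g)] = g*exp(g) + 2*g - exp(g) - 2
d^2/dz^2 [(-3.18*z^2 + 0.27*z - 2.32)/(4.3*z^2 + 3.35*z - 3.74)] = (101.6004*z^3 - 564.22536*z^2 - 174.46476*z - 208.888356)/(79.507*z^6 + 185.8245*z^5 - 62.68755*z^4 - 285.652825*z^3 + 54.52359*z^2 + 140.57538*z - 52.313624)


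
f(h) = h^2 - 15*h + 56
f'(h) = 2*h - 15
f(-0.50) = 63.75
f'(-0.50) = -16.00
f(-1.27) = 76.66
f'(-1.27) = -17.54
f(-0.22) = 59.35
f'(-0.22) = -15.44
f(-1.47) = 80.21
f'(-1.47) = -17.94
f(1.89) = 31.22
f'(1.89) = -11.22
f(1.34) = 37.70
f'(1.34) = -12.32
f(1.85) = 31.67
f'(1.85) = -11.30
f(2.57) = 24.05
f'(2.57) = -9.86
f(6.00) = 2.00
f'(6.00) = -3.00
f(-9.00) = 272.00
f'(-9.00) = -33.00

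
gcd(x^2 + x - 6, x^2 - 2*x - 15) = x + 3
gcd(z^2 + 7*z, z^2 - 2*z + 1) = 1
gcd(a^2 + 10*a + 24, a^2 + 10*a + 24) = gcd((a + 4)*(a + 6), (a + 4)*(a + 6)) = a^2 + 10*a + 24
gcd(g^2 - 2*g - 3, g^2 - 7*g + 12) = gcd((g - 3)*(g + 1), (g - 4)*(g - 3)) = g - 3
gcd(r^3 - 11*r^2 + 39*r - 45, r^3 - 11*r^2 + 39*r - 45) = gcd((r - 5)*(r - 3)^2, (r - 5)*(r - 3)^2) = r^3 - 11*r^2 + 39*r - 45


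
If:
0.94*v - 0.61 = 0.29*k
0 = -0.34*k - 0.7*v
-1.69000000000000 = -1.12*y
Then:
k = -0.82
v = 0.40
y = 1.51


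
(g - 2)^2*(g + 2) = g^3 - 2*g^2 - 4*g + 8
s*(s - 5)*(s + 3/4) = s^3 - 17*s^2/4 - 15*s/4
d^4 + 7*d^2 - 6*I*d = d*(d - 2*I)*(d - I)*(d + 3*I)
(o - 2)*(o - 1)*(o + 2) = o^3 - o^2 - 4*o + 4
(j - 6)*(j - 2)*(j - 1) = j^3 - 9*j^2 + 20*j - 12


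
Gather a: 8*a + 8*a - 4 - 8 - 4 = 16*a - 16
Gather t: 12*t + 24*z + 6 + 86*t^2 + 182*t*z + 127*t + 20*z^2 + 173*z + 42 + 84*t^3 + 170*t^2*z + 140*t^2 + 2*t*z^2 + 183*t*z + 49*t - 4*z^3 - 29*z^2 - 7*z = 84*t^3 + t^2*(170*z + 226) + t*(2*z^2 + 365*z + 188) - 4*z^3 - 9*z^2 + 190*z + 48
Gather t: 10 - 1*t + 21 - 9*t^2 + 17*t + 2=-9*t^2 + 16*t + 33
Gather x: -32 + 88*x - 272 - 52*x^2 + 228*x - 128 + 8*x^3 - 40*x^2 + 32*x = 8*x^3 - 92*x^2 + 348*x - 432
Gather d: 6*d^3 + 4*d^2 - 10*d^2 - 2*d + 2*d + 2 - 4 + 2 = 6*d^3 - 6*d^2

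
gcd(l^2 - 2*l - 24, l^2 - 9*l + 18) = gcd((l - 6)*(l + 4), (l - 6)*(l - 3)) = l - 6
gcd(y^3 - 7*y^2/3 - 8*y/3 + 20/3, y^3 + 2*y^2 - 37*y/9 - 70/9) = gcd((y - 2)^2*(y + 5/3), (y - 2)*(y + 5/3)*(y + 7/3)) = y^2 - y/3 - 10/3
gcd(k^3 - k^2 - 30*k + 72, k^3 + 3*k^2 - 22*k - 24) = k^2 + 2*k - 24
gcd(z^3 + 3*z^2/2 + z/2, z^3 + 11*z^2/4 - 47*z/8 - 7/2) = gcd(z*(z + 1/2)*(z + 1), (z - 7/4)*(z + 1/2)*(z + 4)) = z + 1/2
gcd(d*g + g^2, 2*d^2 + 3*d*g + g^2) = d + g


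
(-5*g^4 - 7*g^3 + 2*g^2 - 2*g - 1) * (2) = -10*g^4 - 14*g^3 + 4*g^2 - 4*g - 2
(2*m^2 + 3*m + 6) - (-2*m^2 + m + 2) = 4*m^2 + 2*m + 4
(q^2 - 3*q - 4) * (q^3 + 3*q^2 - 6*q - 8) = q^5 - 19*q^3 - 2*q^2 + 48*q + 32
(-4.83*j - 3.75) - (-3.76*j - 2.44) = -1.07*j - 1.31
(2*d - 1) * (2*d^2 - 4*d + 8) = 4*d^3 - 10*d^2 + 20*d - 8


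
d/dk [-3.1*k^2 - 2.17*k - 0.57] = -6.2*k - 2.17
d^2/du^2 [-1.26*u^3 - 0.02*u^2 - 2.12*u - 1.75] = -7.56*u - 0.04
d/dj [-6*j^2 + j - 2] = 1 - 12*j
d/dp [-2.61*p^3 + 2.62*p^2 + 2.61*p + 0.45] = -7.83*p^2 + 5.24*p + 2.61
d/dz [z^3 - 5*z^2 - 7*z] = 3*z^2 - 10*z - 7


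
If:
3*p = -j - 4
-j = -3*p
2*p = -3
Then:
No Solution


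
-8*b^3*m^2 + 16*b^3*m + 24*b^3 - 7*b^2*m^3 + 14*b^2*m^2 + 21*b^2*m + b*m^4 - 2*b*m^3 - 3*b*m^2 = (-8*b + m)*(b + m)*(m - 3)*(b*m + b)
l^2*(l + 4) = l^3 + 4*l^2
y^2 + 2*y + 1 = (y + 1)^2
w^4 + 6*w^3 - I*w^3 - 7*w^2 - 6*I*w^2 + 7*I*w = w*(w + 7)*(-I*w + I)*(I*w + 1)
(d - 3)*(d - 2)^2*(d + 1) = d^4 - 6*d^3 + 9*d^2 + 4*d - 12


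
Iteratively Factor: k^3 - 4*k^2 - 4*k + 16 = (k - 2)*(k^2 - 2*k - 8) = (k - 2)*(k + 2)*(k - 4)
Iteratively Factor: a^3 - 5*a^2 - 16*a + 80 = (a - 5)*(a^2 - 16) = (a - 5)*(a - 4)*(a + 4)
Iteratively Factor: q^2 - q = (q)*(q - 1)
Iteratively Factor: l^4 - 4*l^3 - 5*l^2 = (l)*(l^3 - 4*l^2 - 5*l) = l^2*(l^2 - 4*l - 5) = l^2*(l - 5)*(l + 1)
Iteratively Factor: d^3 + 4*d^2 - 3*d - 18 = (d + 3)*(d^2 + d - 6) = (d + 3)^2*(d - 2)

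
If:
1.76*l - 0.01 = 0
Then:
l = 0.01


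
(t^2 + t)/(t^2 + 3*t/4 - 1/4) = 4*t/(4*t - 1)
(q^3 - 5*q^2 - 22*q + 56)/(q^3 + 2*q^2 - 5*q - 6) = (q^2 - 3*q - 28)/(q^2 + 4*q + 3)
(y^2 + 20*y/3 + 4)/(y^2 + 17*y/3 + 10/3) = (y + 6)/(y + 5)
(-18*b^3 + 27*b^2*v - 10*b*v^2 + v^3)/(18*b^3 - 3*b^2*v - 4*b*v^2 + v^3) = (6*b^2 - 7*b*v + v^2)/(-6*b^2 - b*v + v^2)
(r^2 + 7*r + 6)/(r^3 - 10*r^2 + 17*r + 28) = (r + 6)/(r^2 - 11*r + 28)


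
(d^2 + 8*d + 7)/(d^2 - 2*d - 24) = (d^2 + 8*d + 7)/(d^2 - 2*d - 24)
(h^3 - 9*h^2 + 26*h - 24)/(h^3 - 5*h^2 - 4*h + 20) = (h^2 - 7*h + 12)/(h^2 - 3*h - 10)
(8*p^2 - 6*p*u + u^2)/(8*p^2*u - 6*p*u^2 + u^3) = 1/u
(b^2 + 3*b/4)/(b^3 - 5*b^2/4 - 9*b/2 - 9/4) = b/(b^2 - 2*b - 3)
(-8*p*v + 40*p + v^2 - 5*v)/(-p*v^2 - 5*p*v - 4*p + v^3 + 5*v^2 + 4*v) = (8*p*v - 40*p - v^2 + 5*v)/(p*v^2 + 5*p*v + 4*p - v^3 - 5*v^2 - 4*v)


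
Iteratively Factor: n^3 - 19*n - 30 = (n + 2)*(n^2 - 2*n - 15) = (n - 5)*(n + 2)*(n + 3)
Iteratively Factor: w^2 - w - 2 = (w - 2)*(w + 1)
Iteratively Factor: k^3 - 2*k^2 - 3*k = (k + 1)*(k^2 - 3*k) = (k - 3)*(k + 1)*(k)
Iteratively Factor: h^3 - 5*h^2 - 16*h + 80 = (h - 5)*(h^2 - 16) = (h - 5)*(h - 4)*(h + 4)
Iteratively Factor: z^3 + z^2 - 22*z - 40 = (z - 5)*(z^2 + 6*z + 8) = (z - 5)*(z + 2)*(z + 4)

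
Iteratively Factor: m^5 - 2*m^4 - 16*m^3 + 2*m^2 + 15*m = (m)*(m^4 - 2*m^3 - 16*m^2 + 2*m + 15) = m*(m + 1)*(m^3 - 3*m^2 - 13*m + 15) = m*(m - 1)*(m + 1)*(m^2 - 2*m - 15) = m*(m - 5)*(m - 1)*(m + 1)*(m + 3)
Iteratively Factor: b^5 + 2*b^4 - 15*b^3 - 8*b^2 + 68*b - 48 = (b + 4)*(b^4 - 2*b^3 - 7*b^2 + 20*b - 12) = (b - 2)*(b + 4)*(b^3 - 7*b + 6) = (b - 2)*(b - 1)*(b + 4)*(b^2 + b - 6) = (b - 2)*(b - 1)*(b + 3)*(b + 4)*(b - 2)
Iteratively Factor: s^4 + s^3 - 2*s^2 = (s)*(s^3 + s^2 - 2*s) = s^2*(s^2 + s - 2) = s^2*(s - 1)*(s + 2)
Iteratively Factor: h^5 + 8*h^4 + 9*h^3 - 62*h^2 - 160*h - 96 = (h + 2)*(h^4 + 6*h^3 - 3*h^2 - 56*h - 48) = (h - 3)*(h + 2)*(h^3 + 9*h^2 + 24*h + 16) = (h - 3)*(h + 2)*(h + 4)*(h^2 + 5*h + 4) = (h - 3)*(h + 2)*(h + 4)^2*(h + 1)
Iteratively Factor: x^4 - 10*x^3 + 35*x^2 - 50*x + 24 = (x - 3)*(x^3 - 7*x^2 + 14*x - 8) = (x - 3)*(x - 2)*(x^2 - 5*x + 4) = (x - 3)*(x - 2)*(x - 1)*(x - 4)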